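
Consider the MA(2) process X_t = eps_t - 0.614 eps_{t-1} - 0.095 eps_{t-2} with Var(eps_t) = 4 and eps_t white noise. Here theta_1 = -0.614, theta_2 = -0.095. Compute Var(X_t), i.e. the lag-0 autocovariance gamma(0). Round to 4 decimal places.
\gamma(0) = 5.5441

For an MA(q) process X_t = eps_t + sum_i theta_i eps_{t-i} with
Var(eps_t) = sigma^2, the variance is
  gamma(0) = sigma^2 * (1 + sum_i theta_i^2).
  sum_i theta_i^2 = (-0.614)^2 + (-0.095)^2 = 0.376996 + 0.009025 = 0.386021.
  gamma(0) = 4 * (1 + 0.386021) = 4 * 1.386021 = 5.544084, which rounds to 5.5441.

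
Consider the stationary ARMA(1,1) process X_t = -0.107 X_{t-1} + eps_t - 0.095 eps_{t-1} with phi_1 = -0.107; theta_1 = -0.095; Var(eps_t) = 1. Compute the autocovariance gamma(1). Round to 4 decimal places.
\gamma(1) = -0.2064

Multiply the model equation by X_{t-k} and take expectations. With theta_0 = psi_0 = 1 and psi_j the MA(infinity) weights, this gives
  gamma(k) - sum_i phi_i gamma(k-i) = c_k,
  c_k = sigma^2 * sum_{j=k..q} theta_j psi_{j-k}   (c_k = 0 for k > q),
using gamma(-m) = gamma(m).
psi-weights needed (psi_j = theta_j + sum_i phi_i psi_{j-i}):
  psi_1 = theta_1 + phi_1 = -0.095 + (-0.107) = -0.202
Right-hand sides:
  c_0 = sigma^2 (1 + theta_1 psi_1) = 1 * (1 + (-0.095)(-0.202)) = 1 * 1.01919 = 1.01919
  c_1 = sigma^2 theta_1 = 1 * (-0.095) = -0.095
  c_2 = 0
Equations for k = 0 and k = 1 (AR order 1):
  gamma(0) = phi_1 gamma(1) + c_0
  gamma(1) = phi_1 gamma(0) + c_1
Substituting the second into the first: gamma(0) (1 - phi_1^2) = c_0 + phi_1 c_1, so
  gamma(0) = (c_0 + phi_1 c_1) / (1 - phi_1^2) = (1.01919 + (-0.107)(-0.095)) / (1 - (-0.107)^2) = 1.029355 / 0.988551 = 1.041277.
  gamma(1) = phi_1 gamma(0) + c_1 = (-0.107)(1.041277) + (-0.095) = -0.206417.
Therefore gamma(1) = -0.2064 (to 4 decimal places).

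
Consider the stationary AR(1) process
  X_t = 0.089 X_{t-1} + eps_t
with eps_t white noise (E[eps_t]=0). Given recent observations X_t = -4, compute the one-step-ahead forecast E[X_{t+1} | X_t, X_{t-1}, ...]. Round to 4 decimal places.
E[X_{t+1} \mid \mathcal F_t] = -0.3560

For an AR(p) model X_t = c + sum_i phi_i X_{t-i} + eps_t, the
one-step-ahead conditional mean is
  E[X_{t+1} | X_t, ...] = c + sum_i phi_i X_{t+1-i}.
Substitute known values:
  E[X_{t+1} | ...] = (0.089) * (-4)
                   = -0.3560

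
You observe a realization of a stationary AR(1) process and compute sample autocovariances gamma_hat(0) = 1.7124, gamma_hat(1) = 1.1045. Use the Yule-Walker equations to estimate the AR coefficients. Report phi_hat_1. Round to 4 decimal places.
\hat\phi_{1} = 0.6450

The Yule-Walker equations for an AR(p) process read, in matrix form,
  Gamma_p phi = r_p,   with   (Gamma_p)_{ij} = gamma(|i - j|),
                       (r_p)_i = gamma(i),   i,j = 1..p.
Substitute the sample gammas (Toeplitz matrix and right-hand side of size 1):
  Gamma_p = [[1.7124]]
  r_p     = [1.1045]
With p = 1 this is the single equation gamma(0) phi_1 = gamma(1):
  phi_hat_1 = gamma(1) / gamma(0) = 1.1045 / 1.7124 = 0.6450.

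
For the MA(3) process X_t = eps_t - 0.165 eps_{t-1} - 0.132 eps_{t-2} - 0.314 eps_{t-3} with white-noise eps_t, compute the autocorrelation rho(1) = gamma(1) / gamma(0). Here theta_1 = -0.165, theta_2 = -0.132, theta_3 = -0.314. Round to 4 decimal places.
\rho(1) = -0.0890

For an MA(q) process with theta_0 = 1, the autocovariance is
  gamma(k) = sigma^2 * sum_{i=0..q-k} theta_i * theta_{i+k},
and rho(k) = gamma(k) / gamma(0). Sigma^2 cancels.
  numerator   = (1)*(-0.165) + (-0.165)*(-0.132) + (-0.132)*(-0.314) = -0.101772.
  denominator = (1)^2 + (-0.165)^2 + (-0.132)^2 + (-0.314)^2 = 1.143245.
  rho(1) = -0.101772 / 1.143245 = -0.0890.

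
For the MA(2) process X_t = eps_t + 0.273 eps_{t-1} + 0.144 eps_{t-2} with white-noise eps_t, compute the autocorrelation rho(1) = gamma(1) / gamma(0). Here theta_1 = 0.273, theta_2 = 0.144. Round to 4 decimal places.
\rho(1) = 0.2851

For an MA(q) process with theta_0 = 1, the autocovariance is
  gamma(k) = sigma^2 * sum_{i=0..q-k} theta_i * theta_{i+k},
and rho(k) = gamma(k) / gamma(0). Sigma^2 cancels.
  numerator   = (1)*(0.273) + (0.273)*(0.144) = 0.312312.
  denominator = (1)^2 + (0.273)^2 + (0.144)^2 = 1.095265.
  rho(1) = 0.312312 / 1.095265 = 0.2851.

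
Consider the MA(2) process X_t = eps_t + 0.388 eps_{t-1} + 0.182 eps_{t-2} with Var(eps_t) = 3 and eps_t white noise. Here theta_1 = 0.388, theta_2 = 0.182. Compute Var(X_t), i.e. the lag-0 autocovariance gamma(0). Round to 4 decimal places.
\gamma(0) = 3.5510

For an MA(q) process X_t = eps_t + sum_i theta_i eps_{t-i} with
Var(eps_t) = sigma^2, the variance is
  gamma(0) = sigma^2 * (1 + sum_i theta_i^2).
  sum_i theta_i^2 = (0.388)^2 + (0.182)^2 = 0.150544 + 0.033124 = 0.183668.
  gamma(0) = 3 * (1 + 0.183668) = 3 * 1.183668 = 3.551004, which rounds to 3.5510.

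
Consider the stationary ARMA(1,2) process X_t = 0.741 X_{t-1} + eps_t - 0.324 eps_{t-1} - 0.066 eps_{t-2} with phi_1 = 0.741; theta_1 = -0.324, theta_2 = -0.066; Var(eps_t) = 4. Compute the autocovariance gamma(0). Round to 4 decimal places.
\gamma(0) = 5.2194

Multiply the model equation by X_{t-k} and take expectations. With theta_0 = psi_0 = 1 and psi_j the MA(infinity) weights, this gives
  gamma(k) - sum_i phi_i gamma(k-i) = c_k,
  c_k = sigma^2 * sum_{j=k..q} theta_j psi_{j-k}   (c_k = 0 for k > q),
using gamma(-m) = gamma(m).
psi-weights needed (psi_j = theta_j + sum_i phi_i psi_{j-i}):
  psi_1 = theta_1 + phi_1 = -0.324 + (0.741) = 0.417
  psi_2 = theta_2 + phi_1 psi_1 = -0.066 + (0.741)(0.417) = 0.242997
Right-hand sides:
  c_0 = sigma^2 (1 + theta_1 psi_1 + theta_2 psi_2) = 4 * (1 + (-0.324)(0.417) + (-0.066)(0.242997)) = 4 * 0.848854 = 3.395417
  c_1 = sigma^2 (theta_1 + theta_2 psi_1) = 4 * (-0.324 + (-0.066)(0.417)) = -1.406088
  c_2 = sigma^2 theta_2 = 4 * (-0.066) = -0.264
Equations for k = 0 and k = 1 (AR order 1):
  gamma(0) = phi_1 gamma(1) + c_0
  gamma(1) = phi_1 gamma(0) + c_1
Substituting the second into the first: gamma(0) (1 - phi_1^2) = c_0 + phi_1 c_1, so
  gamma(0) = (c_0 + phi_1 c_1) / (1 - phi_1^2) = (3.395417 + (0.741)(-1.406088)) / (1 - (0.741)^2) = 2.353506 / 0.450919 = 5.219353.
Therefore gamma(0) = 5.2194 (to 4 decimal places).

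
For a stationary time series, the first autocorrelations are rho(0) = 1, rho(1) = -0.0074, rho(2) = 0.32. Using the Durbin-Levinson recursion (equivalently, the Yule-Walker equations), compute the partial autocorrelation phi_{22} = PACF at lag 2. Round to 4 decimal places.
\phi_{22} = 0.3200

The PACF at lag k is phi_{kk}, the last component of the solution
to the Yule-Walker system G_k phi = r_k where
  (G_k)_{ij} = rho(|i - j|), (r_k)_i = rho(i), i,j = 1..k.
Equivalently, Durbin-Levinson gives phi_{kk} iteratively:
  phi_{11} = rho(1)
  phi_{kk} = [rho(k) - sum_{j=1..k-1} phi_{k-1,j} rho(k-j)]
            / [1 - sum_{j=1..k-1} phi_{k-1,j} rho(j)],
  phi_{k,j} = phi_{k-1,j} - phi_{kk} phi_{k-1,k-j},  j = 1..k-1.
Step k = 1:
  phi_11 = rho(1) = -0.0074.
Step k = 2:
  phi_22 = [rho(2) - phi_11 rho(1)] / [1 - phi_11 rho(1)] = [0.32 - (-0.0074)(-0.0074)] / [1 - (-0.0074)(-0.0074)]
         = 0.31994524 / 0.99994524 = 0.32.
Therefore phi_{22} = 0.3200.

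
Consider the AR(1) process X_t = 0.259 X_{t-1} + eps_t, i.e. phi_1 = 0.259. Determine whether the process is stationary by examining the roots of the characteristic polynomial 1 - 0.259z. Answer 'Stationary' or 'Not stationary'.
\text{Stationary}

The AR(p) characteristic polynomial is P(z) = 1 - 0.259z.
Stationarity requires all roots to lie outside the unit circle, i.e. |z| > 1 for every root.
This is linear in z: 1 + (-0.259) z = 0  =>  z = -1/(-0.259) = 3.861004,  |z| = 3.861004.
Moduli of all roots: 3.8610.
All moduli strictly greater than 1? Yes.
Verdict: Stationary.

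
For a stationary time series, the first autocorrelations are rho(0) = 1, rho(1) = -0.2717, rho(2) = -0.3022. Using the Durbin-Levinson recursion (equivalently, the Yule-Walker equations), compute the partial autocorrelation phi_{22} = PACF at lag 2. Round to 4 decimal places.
\phi_{22} = -0.4060

The PACF at lag k is phi_{kk}, the last component of the solution
to the Yule-Walker system G_k phi = r_k where
  (G_k)_{ij} = rho(|i - j|), (r_k)_i = rho(i), i,j = 1..k.
Equivalently, Durbin-Levinson gives phi_{kk} iteratively:
  phi_{11} = rho(1)
  phi_{kk} = [rho(k) - sum_{j=1..k-1} phi_{k-1,j} rho(k-j)]
            / [1 - sum_{j=1..k-1} phi_{k-1,j} rho(j)],
  phi_{k,j} = phi_{k-1,j} - phi_{kk} phi_{k-1,k-j},  j = 1..k-1.
Step k = 1:
  phi_11 = rho(1) = -0.2717.
Step k = 2:
  phi_22 = [rho(2) - phi_11 rho(1)] / [1 - phi_11 rho(1)] = [-0.3022 - (-0.2717)(-0.2717)] / [1 - (-0.2717)(-0.2717)]
         = -0.37602089 / 0.92617911 = -0.406.
Therefore phi_{22} = -0.4060.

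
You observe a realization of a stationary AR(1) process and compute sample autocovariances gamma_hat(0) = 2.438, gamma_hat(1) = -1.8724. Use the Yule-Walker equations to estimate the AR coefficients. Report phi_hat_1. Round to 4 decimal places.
\hat\phi_{1} = -0.7680

The Yule-Walker equations for an AR(p) process read, in matrix form,
  Gamma_p phi = r_p,   with   (Gamma_p)_{ij} = gamma(|i - j|),
                       (r_p)_i = gamma(i),   i,j = 1..p.
Substitute the sample gammas (Toeplitz matrix and right-hand side of size 1):
  Gamma_p = [[2.438]]
  r_p     = [-1.8724]
With p = 1 this is the single equation gamma(0) phi_1 = gamma(1):
  phi_hat_1 = gamma(1) / gamma(0) = -1.8724 / 2.438 = -0.7680.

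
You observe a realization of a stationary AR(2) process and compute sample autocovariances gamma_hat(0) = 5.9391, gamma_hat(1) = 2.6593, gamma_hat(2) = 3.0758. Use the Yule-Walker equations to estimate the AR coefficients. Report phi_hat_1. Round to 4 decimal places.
\hat\phi_{1} = 0.2700

The Yule-Walker equations for an AR(p) process read, in matrix form,
  Gamma_p phi = r_p,   with   (Gamma_p)_{ij} = gamma(|i - j|),
                       (r_p)_i = gamma(i),   i,j = 1..p.
Substitute the sample gammas (Toeplitz matrix and right-hand side of size 2):
  Gamma_p = [[5.9391, 2.6593], [2.6593, 5.9391]]
  r_p     = [2.6593, 3.0758]
Written out:
  5.9391 phi_1 + 2.6593 phi_2 = 2.6593
  2.6593 phi_1 + 5.9391 phi_2 = 3.0758
Solve by Cramer's rule:
  det = gamma(0)^2 - gamma(1)^2 = (5.9391)^2 - (2.6593)^2 = 35.27290881 - 7.07187649 = 28.20103232
  phi_hat_1 = [gamma(1) gamma(0) - gamma(1) gamma(2)] / det = [(2.6593)(5.9391) - (2.6593)(3.0758)] / 28.20103232 = 7.61437369 / 28.20103232 = 0.27
  phi_hat_2 = [gamma(0) gamma(2) - gamma(1)^2] / det = [(5.9391)(3.0758) - (2.6593)^2] / 28.20103232 = 11.19560729 / 28.20103232 = 0.397
So phi_hat = [0.2700, 0.3970].
Therefore phi_hat_1 = 0.2700.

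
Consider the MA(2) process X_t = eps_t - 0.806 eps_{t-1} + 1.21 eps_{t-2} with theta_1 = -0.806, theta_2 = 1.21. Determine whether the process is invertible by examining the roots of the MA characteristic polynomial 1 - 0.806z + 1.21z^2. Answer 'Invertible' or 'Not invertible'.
\text{Not invertible}

The MA(q) characteristic polynomial is P(z) = 1 - 0.806z + 1.21z^2.
Invertibility requires all roots to lie outside the unit circle, i.e. |z| > 1 for every root.
Set 1 + (-0.806) z + (1.21) z^2 = 0, i.e. a z^2 + b z + c = 0 with a = 1.21, b = -0.806, c = 1.
Discriminant D = b^2 - 4ac = (-0.806)^2 - 4*(1.21)*1 = 0.649636 - (4.84) = -4.190364.
D < 0, so the roots are the complex-conjugate pair z = (-b +/- i sqrt(-D)) / (2a) = 0.3331 +/- 0.8459i.
For a conjugate pair |z|^2 = z * conj(z) = (product of roots) = c/a = 1/(1.21) = 0.826446, so |z| = sqrt(0.826446) = 0.9091 for both roots.
Moduli of all roots: 0.9091, 0.9091.
All moduli strictly greater than 1? No.
Verdict: Not invertible.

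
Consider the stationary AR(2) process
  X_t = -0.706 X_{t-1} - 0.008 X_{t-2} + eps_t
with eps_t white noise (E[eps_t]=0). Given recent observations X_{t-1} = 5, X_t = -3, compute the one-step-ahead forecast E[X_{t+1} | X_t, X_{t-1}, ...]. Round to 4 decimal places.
E[X_{t+1} \mid \mathcal F_t] = 2.0780

For an AR(p) model X_t = c + sum_i phi_i X_{t-i} + eps_t, the
one-step-ahead conditional mean is
  E[X_{t+1} | X_t, ...] = c + sum_i phi_i X_{t+1-i}.
Substitute known values:
  E[X_{t+1} | ...] = (-0.706) * (-3) + (-0.008) * (5)
                   = 2.0780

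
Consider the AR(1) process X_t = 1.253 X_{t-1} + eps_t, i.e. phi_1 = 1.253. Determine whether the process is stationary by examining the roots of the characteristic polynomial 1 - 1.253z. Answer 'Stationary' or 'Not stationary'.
\text{Not stationary}

The AR(p) characteristic polynomial is P(z) = 1 - 1.253z.
Stationarity requires all roots to lie outside the unit circle, i.e. |z| > 1 for every root.
This is linear in z: 1 + (-1.253) z = 0  =>  z = -1/(-1.253) = 0.798085,  |z| = 0.798085.
Moduli of all roots: 0.7981.
All moduli strictly greater than 1? No.
Verdict: Not stationary.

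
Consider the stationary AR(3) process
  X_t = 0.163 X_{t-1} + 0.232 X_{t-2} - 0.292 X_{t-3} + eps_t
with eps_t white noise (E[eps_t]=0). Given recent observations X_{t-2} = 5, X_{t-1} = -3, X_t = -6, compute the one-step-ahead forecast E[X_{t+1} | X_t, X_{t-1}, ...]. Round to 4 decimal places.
E[X_{t+1} \mid \mathcal F_t] = -3.1340

For an AR(p) model X_t = c + sum_i phi_i X_{t-i} + eps_t, the
one-step-ahead conditional mean is
  E[X_{t+1} | X_t, ...] = c + sum_i phi_i X_{t+1-i}.
Substitute known values:
  E[X_{t+1} | ...] = (0.163) * (-6) + (0.232) * (-3) + (-0.292) * (5)
                   = -3.1340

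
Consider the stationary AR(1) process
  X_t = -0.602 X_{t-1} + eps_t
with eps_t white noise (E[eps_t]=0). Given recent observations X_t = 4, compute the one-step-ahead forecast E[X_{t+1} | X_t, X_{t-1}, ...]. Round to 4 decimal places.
E[X_{t+1} \mid \mathcal F_t] = -2.4080

For an AR(p) model X_t = c + sum_i phi_i X_{t-i} + eps_t, the
one-step-ahead conditional mean is
  E[X_{t+1} | X_t, ...] = c + sum_i phi_i X_{t+1-i}.
Substitute known values:
  E[X_{t+1} | ...] = (-0.602) * (4)
                   = -2.4080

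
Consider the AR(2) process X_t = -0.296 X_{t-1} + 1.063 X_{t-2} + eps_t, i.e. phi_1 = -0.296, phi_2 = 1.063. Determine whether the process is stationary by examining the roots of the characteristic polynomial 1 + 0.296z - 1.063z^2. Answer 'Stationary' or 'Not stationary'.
\text{Not stationary}

The AR(p) characteristic polynomial is P(z) = 1 + 0.296z - 1.063z^2.
Stationarity requires all roots to lie outside the unit circle, i.e. |z| > 1 for every root.
Set 1 + (0.296) z + (-1.063) z^2 = 0, i.e. a z^2 + b z + c = 0 with a = -1.063, b = 0.296, c = 1.
Discriminant D = b^2 - 4ac = (0.296)^2 - 4*(-1.063)*1 = 0.087616 - (-4.252) = 4.339616.
D >= 0, so the roots are real: z = (-b +/- sqrt(D)) / (2a) = (-0.296 +/- 2.083175) / (-2.126).
  z_1 = (-0.296 + 2.083175) / (-2.126) = -0.8406,   |z_1| = 0.8406.
  z_2 = (-0.296 - 2.083175) / (-2.126) = 1.1191,   |z_2| = 1.1191.
Moduli of all roots: 0.8406, 1.1191.
All moduli strictly greater than 1? No.
Verdict: Not stationary.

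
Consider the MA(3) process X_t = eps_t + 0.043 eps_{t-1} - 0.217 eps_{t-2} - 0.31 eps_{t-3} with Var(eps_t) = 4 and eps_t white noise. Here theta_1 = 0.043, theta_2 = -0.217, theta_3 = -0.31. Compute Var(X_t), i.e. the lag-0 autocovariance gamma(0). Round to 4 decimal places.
\gamma(0) = 4.5802

For an MA(q) process X_t = eps_t + sum_i theta_i eps_{t-i} with
Var(eps_t) = sigma^2, the variance is
  gamma(0) = sigma^2 * (1 + sum_i theta_i^2).
  sum_i theta_i^2 = (0.043)^2 + (-0.217)^2 + (-0.31)^2 = 0.001849 + 0.047089 + 0.0961 = 0.145038.
  gamma(0) = 4 * (1 + 0.145038) = 4 * 1.145038 = 4.580152, which rounds to 4.5802.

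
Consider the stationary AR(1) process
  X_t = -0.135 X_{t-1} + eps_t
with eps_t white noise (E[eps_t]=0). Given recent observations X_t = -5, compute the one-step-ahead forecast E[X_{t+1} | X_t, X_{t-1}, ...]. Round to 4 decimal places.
E[X_{t+1} \mid \mathcal F_t] = 0.6750

For an AR(p) model X_t = c + sum_i phi_i X_{t-i} + eps_t, the
one-step-ahead conditional mean is
  E[X_{t+1} | X_t, ...] = c + sum_i phi_i X_{t+1-i}.
Substitute known values:
  E[X_{t+1} | ...] = (-0.135) * (-5)
                   = 0.6750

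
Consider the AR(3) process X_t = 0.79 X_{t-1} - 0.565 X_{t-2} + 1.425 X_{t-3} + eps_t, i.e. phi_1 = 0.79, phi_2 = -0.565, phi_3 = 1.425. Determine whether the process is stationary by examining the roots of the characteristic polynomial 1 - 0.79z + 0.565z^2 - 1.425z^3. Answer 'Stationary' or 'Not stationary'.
\text{Not stationary}

The AR(p) characteristic polynomial is P(z) = 1 - 0.79z + 0.565z^2 - 1.425z^3.
Stationarity requires all roots to lie outside the unit circle, i.e. |z| > 1 for every root.
Degree 3: look for a simple real root z0 first, then factor out (1 - z/z0) and solve the remaining quadratic.
Testing z0 = 0.8: P(0.8) = 1 + (-0.79)(0.8) + (0.565)(0.8)^2 + (-1.425)(0.8)^3
  = 1 + (-0.632) + (0.3616) + (-0.7296) = 0.  So z_0 = 0.8 is a root, |z_0| = 0.8.
Divide out the factor (1 - 1.25 z) = (1 - z/z0) (since 1/z0 = 1.25):
  P(z) = (1 - 1.25 z)(1 + (0.46) z + (1.14) z^2)
  [check: z-coef 0.46 - (1.25) = -0.79; z^2-coef 1.14 - (1.25)(0.46) = 0.565; z^3-coef -(1.25)(1.14) = -1.425.]
Remaining roots from the quadratic factor 1 + (0.46) z + (1.14) z^2:
  Set 1 + (0.46) z + (1.14) z^2 = 0, i.e. a z^2 + b z + c = 0 with a = 1.14, b = 0.46, c = 1.
  Discriminant D = b^2 - 4ac = (0.46)^2 - 4*(1.14)*1 = 0.2116 - (4.56) = -4.3484.
  D < 0, so the roots are the complex-conjugate pair z = (-b +/- i sqrt(-D)) / (2a) = -0.2018 +/- 0.9146i.
  For a conjugate pair |z|^2 = z * conj(z) = (product of roots) = c/a = 1/(1.14) = 0.877193, so |z| = sqrt(0.877193) = 0.9366 for both roots.
Moduli of all roots: 0.8000, 0.9366, 0.9366.
All moduli strictly greater than 1? No.
Verdict: Not stationary.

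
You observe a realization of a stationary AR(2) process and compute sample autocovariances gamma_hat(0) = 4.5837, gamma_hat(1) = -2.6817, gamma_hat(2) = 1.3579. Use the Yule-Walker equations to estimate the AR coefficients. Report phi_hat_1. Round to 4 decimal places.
\hat\phi_{1} = -0.6260

The Yule-Walker equations for an AR(p) process read, in matrix form,
  Gamma_p phi = r_p,   with   (Gamma_p)_{ij} = gamma(|i - j|),
                       (r_p)_i = gamma(i),   i,j = 1..p.
Substitute the sample gammas (Toeplitz matrix and right-hand side of size 2):
  Gamma_p = [[4.5837, -2.6817], [-2.6817, 4.5837]]
  r_p     = [-2.6817, 1.3579]
Written out:
  4.5837 phi_1 - 2.6817 phi_2 = -2.6817
  -2.6817 phi_1 + 4.5837 phi_2 = 1.3579
Solve by Cramer's rule:
  det = gamma(0)^2 - gamma(1)^2 = (4.5837)^2 - (-2.6817)^2 = 21.01030569 - 7.19151489 = 13.8187908
  phi_hat_1 = [gamma(1) gamma(0) - gamma(1) gamma(2)] / det = [(-2.6817)(4.5837) - (-2.6817)(1.3579)] / 13.8187908 = -8.65062786 / 13.8187908 = -0.626
  phi_hat_2 = [gamma(0) gamma(2) - gamma(1)^2] / det = [(4.5837)(1.3579) - (-2.6817)^2] / 13.8187908 = -0.96730866 / 13.8187908 = -0.07
So phi_hat = [-0.6260, -0.0700].
Therefore phi_hat_1 = -0.6260.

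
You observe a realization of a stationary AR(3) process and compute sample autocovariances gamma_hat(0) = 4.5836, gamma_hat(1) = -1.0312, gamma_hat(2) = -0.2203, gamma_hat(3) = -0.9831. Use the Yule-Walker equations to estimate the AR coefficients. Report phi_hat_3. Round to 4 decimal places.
\hat\phi_{3} = -0.2660

The Yule-Walker equations for an AR(p) process read, in matrix form,
  Gamma_p phi = r_p,   with   (Gamma_p)_{ij} = gamma(|i - j|),
                       (r_p)_i = gamma(i),   i,j = 1..p.
Substitute the sample gammas (Toeplitz matrix and right-hand side of size 3):
  Gamma_p = [[4.5836, -1.0312, -0.2203], [-1.0312, 4.5836, -1.0312], [-0.2203, -1.0312, 4.5836]]
  r_p     = [-1.0312, -0.2203, -0.9831]
Written out (R1..R3):
  (R1) 4.5836 phi_1 - 1.0312 phi_2 - 0.2203 phi_3 = -1.0312
  (R2) -1.0312 phi_1 + 4.5836 phi_2 - 1.0312 phi_3 = -0.2203
  (R3) -0.2203 phi_1 - 1.0312 phi_2 + 4.5836 phi_3 = -0.9831
Gaussian elimination:
  R2 <- R2 - (-1.0312/4.5836) R1 = R2 - (-0.224976) R1:  4.351605 phi_2 - 1.080762 phi_3 = -0.452295
  R3 <- R3 - (-0.2203/4.5836) R1 = R3 - (-0.048063) R1:  -1.080762 phi_2 + 4.573012 phi_3 = -1.032662
  R3 <- R3 - (-1.080762/4.351605) R2 = R3 - (-0.248359) R2:  4.304594 phi_3 = -1.144994
Back-substitution:
  phi_hat_3 = -1.144994 / 4.304594 = -0.265993
  phi_hat_2 = (-0.452295 - (-1.080762)(-0.265993)) / 4.351605 = -0.17
  phi_hat_1 = (-1.0312 - (-1.0312)(-0.17) - (-0.2203)(-0.265993)) / 4.5836 = -0.276006
So phi_hat = [-0.2760, -0.1700, -0.2660].
Therefore phi_hat_3 = -0.2660.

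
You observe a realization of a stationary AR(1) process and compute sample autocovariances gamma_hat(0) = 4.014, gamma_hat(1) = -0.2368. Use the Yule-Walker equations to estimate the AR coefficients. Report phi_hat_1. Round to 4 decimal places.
\hat\phi_{1} = -0.0590

The Yule-Walker equations for an AR(p) process read, in matrix form,
  Gamma_p phi = r_p,   with   (Gamma_p)_{ij} = gamma(|i - j|),
                       (r_p)_i = gamma(i),   i,j = 1..p.
Substitute the sample gammas (Toeplitz matrix and right-hand side of size 1):
  Gamma_p = [[4.014]]
  r_p     = [-0.2368]
With p = 1 this is the single equation gamma(0) phi_1 = gamma(1):
  phi_hat_1 = gamma(1) / gamma(0) = -0.2368 / 4.014 = -0.0590.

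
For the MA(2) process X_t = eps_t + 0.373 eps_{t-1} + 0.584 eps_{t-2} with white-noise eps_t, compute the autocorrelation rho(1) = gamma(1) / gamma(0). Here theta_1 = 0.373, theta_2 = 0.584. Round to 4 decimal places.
\rho(1) = 0.3992

For an MA(q) process with theta_0 = 1, the autocovariance is
  gamma(k) = sigma^2 * sum_{i=0..q-k} theta_i * theta_{i+k},
and rho(k) = gamma(k) / gamma(0). Sigma^2 cancels.
  numerator   = (1)*(0.373) + (0.373)*(0.584) = 0.590832.
  denominator = (1)^2 + (0.373)^2 + (0.584)^2 = 1.480185.
  rho(1) = 0.590832 / 1.480185 = 0.3992.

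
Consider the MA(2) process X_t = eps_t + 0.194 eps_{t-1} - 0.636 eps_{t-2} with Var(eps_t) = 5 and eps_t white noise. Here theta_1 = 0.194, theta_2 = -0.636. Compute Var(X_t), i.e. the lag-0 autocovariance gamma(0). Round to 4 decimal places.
\gamma(0) = 7.2107

For an MA(q) process X_t = eps_t + sum_i theta_i eps_{t-i} with
Var(eps_t) = sigma^2, the variance is
  gamma(0) = sigma^2 * (1 + sum_i theta_i^2).
  sum_i theta_i^2 = (0.194)^2 + (-0.636)^2 = 0.037636 + 0.404496 = 0.442132.
  gamma(0) = 5 * (1 + 0.442132) = 5 * 1.442132 = 7.21066, which rounds to 7.2107.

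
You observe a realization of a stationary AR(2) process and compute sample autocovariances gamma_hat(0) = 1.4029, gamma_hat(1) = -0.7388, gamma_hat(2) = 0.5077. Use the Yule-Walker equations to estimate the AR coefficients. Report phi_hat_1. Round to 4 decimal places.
\hat\phi_{1} = -0.4650

The Yule-Walker equations for an AR(p) process read, in matrix form,
  Gamma_p phi = r_p,   with   (Gamma_p)_{ij} = gamma(|i - j|),
                       (r_p)_i = gamma(i),   i,j = 1..p.
Substitute the sample gammas (Toeplitz matrix and right-hand side of size 2):
  Gamma_p = [[1.4029, -0.7388], [-0.7388, 1.4029]]
  r_p     = [-0.7388, 0.5077]
Written out:
  1.4029 phi_1 - 0.7388 phi_2 = -0.7388
  -0.7388 phi_1 + 1.4029 phi_2 = 0.5077
Solve by Cramer's rule:
  det = gamma(0)^2 - gamma(1)^2 = (1.4029)^2 - (-0.7388)^2 = 1.96812841 - 0.54582544 = 1.42230297
  phi_hat_1 = [gamma(1) gamma(0) - gamma(1) gamma(2)] / det = [(-0.7388)(1.4029) - (-0.7388)(0.5077)] / 1.42230297 = -0.66137376 / 1.42230297 = -0.465
  phi_hat_2 = [gamma(0) gamma(2) - gamma(1)^2] / det = [(1.4029)(0.5077) - (-0.7388)^2] / 1.42230297 = 0.16642689 / 1.42230297 = 0.117
So phi_hat = [-0.4650, 0.1170].
Therefore phi_hat_1 = -0.4650.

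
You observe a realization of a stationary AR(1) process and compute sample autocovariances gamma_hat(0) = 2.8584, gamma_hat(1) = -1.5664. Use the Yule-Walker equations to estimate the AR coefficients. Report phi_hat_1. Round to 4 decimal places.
\hat\phi_{1} = -0.5480

The Yule-Walker equations for an AR(p) process read, in matrix form,
  Gamma_p phi = r_p,   with   (Gamma_p)_{ij} = gamma(|i - j|),
                       (r_p)_i = gamma(i),   i,j = 1..p.
Substitute the sample gammas (Toeplitz matrix and right-hand side of size 1):
  Gamma_p = [[2.8584]]
  r_p     = [-1.5664]
With p = 1 this is the single equation gamma(0) phi_1 = gamma(1):
  phi_hat_1 = gamma(1) / gamma(0) = -1.5664 / 2.8584 = -0.5480.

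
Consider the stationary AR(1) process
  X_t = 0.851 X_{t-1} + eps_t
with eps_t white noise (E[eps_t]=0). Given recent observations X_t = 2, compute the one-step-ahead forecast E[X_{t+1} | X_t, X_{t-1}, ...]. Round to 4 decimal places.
E[X_{t+1} \mid \mathcal F_t] = 1.7020

For an AR(p) model X_t = c + sum_i phi_i X_{t-i} + eps_t, the
one-step-ahead conditional mean is
  E[X_{t+1} | X_t, ...] = c + sum_i phi_i X_{t+1-i}.
Substitute known values:
  E[X_{t+1} | ...] = (0.851) * (2)
                   = 1.7020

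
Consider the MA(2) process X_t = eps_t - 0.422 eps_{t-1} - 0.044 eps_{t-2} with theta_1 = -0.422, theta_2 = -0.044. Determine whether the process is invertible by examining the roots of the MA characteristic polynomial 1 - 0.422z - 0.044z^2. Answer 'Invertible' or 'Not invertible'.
\text{Invertible}

The MA(q) characteristic polynomial is P(z) = 1 - 0.422z - 0.044z^2.
Invertibility requires all roots to lie outside the unit circle, i.e. |z| > 1 for every root.
Set 1 + (-0.422) z + (-0.044) z^2 = 0, i.e. a z^2 + b z + c = 0 with a = -0.044, b = -0.422, c = 1.
Discriminant D = b^2 - 4ac = (-0.422)^2 - 4*(-0.044)*1 = 0.178084 - (-0.176) = 0.354084.
D >= 0, so the roots are real: z = (-b +/- sqrt(D)) / (2a) = (0.422 +/- 0.59505) / (-0.088).
  z_1 = (0.422 + 0.59505) / (-0.088) = -11.5574,   |z_1| = 11.5574.
  z_2 = (0.422 - 0.59505) / (-0.088) = 1.9665,   |z_2| = 1.9665.
Moduli of all roots: 11.5574, 1.9665.
All moduli strictly greater than 1? Yes.
Verdict: Invertible.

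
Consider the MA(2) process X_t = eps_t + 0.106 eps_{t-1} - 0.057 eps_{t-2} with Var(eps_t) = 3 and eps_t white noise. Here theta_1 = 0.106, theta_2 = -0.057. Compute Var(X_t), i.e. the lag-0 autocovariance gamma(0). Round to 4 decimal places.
\gamma(0) = 3.0435

For an MA(q) process X_t = eps_t + sum_i theta_i eps_{t-i} with
Var(eps_t) = sigma^2, the variance is
  gamma(0) = sigma^2 * (1 + sum_i theta_i^2).
  sum_i theta_i^2 = (0.106)^2 + (-0.057)^2 = 0.011236 + 0.003249 = 0.014485.
  gamma(0) = 3 * (1 + 0.014485) = 3 * 1.014485 = 3.043455, which rounds to 3.0435.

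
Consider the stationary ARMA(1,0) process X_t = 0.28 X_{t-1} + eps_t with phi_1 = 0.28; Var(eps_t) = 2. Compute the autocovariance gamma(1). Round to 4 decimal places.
\gamma(1) = 0.6076

Multiply the model equation by X_{t-k} and take expectations. With theta_0 = psi_0 = 1 and psi_j the MA(infinity) weights, this gives
  gamma(k) - sum_i phi_i gamma(k-i) = c_k,
  c_k = sigma^2 * sum_{j=k..q} theta_j psi_{j-k}   (c_k = 0 for k > q),
using gamma(-m) = gamma(m).
Pure AR (q = 0): c_0 = sigma^2 = 2, c_k = 0 for k >= 1.
Equations for k = 0 and k = 1 (AR order 1):
  gamma(0) = phi_1 gamma(1) + c_0
  gamma(1) = phi_1 gamma(0) + c_1
Substituting the second into the first: gamma(0) (1 - phi_1^2) = c_0 + phi_1 c_1, so
  gamma(0) = c_0 / (1 - phi_1^2) = 2 / (1 - (0.28)^2) = 2 / 0.9216 = 2.170139.
  gamma(1) = phi_1 gamma(0) = (0.28)(2.170139) = 0.607639.
Therefore gamma(1) = 0.6076 (to 4 decimal places).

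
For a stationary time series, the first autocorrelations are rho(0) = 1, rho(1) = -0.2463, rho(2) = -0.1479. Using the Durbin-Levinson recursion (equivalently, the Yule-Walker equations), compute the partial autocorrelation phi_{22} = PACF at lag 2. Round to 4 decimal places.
\phi_{22} = -0.2220

The PACF at lag k is phi_{kk}, the last component of the solution
to the Yule-Walker system G_k phi = r_k where
  (G_k)_{ij} = rho(|i - j|), (r_k)_i = rho(i), i,j = 1..k.
Equivalently, Durbin-Levinson gives phi_{kk} iteratively:
  phi_{11} = rho(1)
  phi_{kk} = [rho(k) - sum_{j=1..k-1} phi_{k-1,j} rho(k-j)]
            / [1 - sum_{j=1..k-1} phi_{k-1,j} rho(j)],
  phi_{k,j} = phi_{k-1,j} - phi_{kk} phi_{k-1,k-j},  j = 1..k-1.
Step k = 1:
  phi_11 = rho(1) = -0.2463.
Step k = 2:
  phi_22 = [rho(2) - phi_11 rho(1)] / [1 - phi_11 rho(1)] = [-0.1479 - (-0.2463)(-0.2463)] / [1 - (-0.2463)(-0.2463)]
         = -0.20856369 / 0.93933631 = -0.222.
Therefore phi_{22} = -0.2220.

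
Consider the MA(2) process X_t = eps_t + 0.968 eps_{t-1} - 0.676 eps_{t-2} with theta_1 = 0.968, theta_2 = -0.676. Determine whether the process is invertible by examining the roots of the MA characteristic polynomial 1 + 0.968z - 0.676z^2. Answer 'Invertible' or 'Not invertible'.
\text{Not invertible}

The MA(q) characteristic polynomial is P(z) = 1 + 0.968z - 0.676z^2.
Invertibility requires all roots to lie outside the unit circle, i.e. |z| > 1 for every root.
Set 1 + (0.968) z + (-0.676) z^2 = 0, i.e. a z^2 + b z + c = 0 with a = -0.676, b = 0.968, c = 1.
Discriminant D = b^2 - 4ac = (0.968)^2 - 4*(-0.676)*1 = 0.937024 - (-2.704) = 3.641024.
D >= 0, so the roots are real: z = (-b +/- sqrt(D)) / (2a) = (-0.968 +/- 1.908147) / (-1.352).
  z_1 = (-0.968 + 1.908147) / (-1.352) = -0.6954,   |z_1| = 0.6954.
  z_2 = (-0.968 - 1.908147) / (-1.352) = 2.1273,   |z_2| = 2.1273.
Moduli of all roots: 0.6954, 2.1273.
All moduli strictly greater than 1? No.
Verdict: Not invertible.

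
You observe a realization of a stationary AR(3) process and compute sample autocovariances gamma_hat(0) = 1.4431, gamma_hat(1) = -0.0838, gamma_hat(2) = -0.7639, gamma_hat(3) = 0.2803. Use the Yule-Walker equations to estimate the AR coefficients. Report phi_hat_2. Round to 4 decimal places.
\hat\phi_{2} = -0.5200

The Yule-Walker equations for an AR(p) process read, in matrix form,
  Gamma_p phi = r_p,   with   (Gamma_p)_{ij} = gamma(|i - j|),
                       (r_p)_i = gamma(i),   i,j = 1..p.
Substitute the sample gammas (Toeplitz matrix and right-hand side of size 3):
  Gamma_p = [[1.4431, -0.0838, -0.7639], [-0.0838, 1.4431, -0.0838], [-0.7639, -0.0838, 1.4431]]
  r_p     = [-0.0838, -0.7639, 0.2803]
Written out (R1..R3):
  (R1) 1.4431 phi_1 - 0.0838 phi_2 - 0.7639 phi_3 = -0.0838
  (R2) -0.0838 phi_1 + 1.4431 phi_2 - 0.0838 phi_3 = -0.7639
  (R3) -0.7639 phi_1 - 0.0838 phi_2 + 1.4431 phi_3 = 0.2803
Gaussian elimination:
  R2 <- R2 - (-0.0838/1.4431) R1 = R2 - (-0.058069) R1:  1.438234 phi_2 - 0.128159 phi_3 = -0.768766
  R3 <- R3 - (-0.7639/1.4431) R1 = R3 - (-0.529347) R1:  -0.128159 phi_2 + 1.038732 phi_3 = 0.235941
  R3 <- R3 - (-0.128159/1.438234) R2 = R3 - (-0.089109) R2:  1.027312 phi_3 = 0.167437
Back-substitution:
  phi_hat_3 = 0.167437 / 1.027312 = 0.162985
  phi_hat_2 = (-0.768766 - (-0.128159)(0.162985)) / 1.438234 = -0.519998
  phi_hat_1 = (-0.0838 - (-0.0838)(-0.519998) - (-0.7639)(0.162985)) / 1.4431 = -0.00199
So phi_hat = [-0.0020, -0.5200, 0.1630].
Therefore phi_hat_2 = -0.5200.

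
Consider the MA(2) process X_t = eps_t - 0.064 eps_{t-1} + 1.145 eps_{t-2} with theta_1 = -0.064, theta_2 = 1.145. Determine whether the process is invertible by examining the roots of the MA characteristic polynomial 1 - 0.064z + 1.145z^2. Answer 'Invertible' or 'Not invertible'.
\text{Not invertible}

The MA(q) characteristic polynomial is P(z) = 1 - 0.064z + 1.145z^2.
Invertibility requires all roots to lie outside the unit circle, i.e. |z| > 1 for every root.
Set 1 + (-0.064) z + (1.145) z^2 = 0, i.e. a z^2 + b z + c = 0 with a = 1.145, b = -0.064, c = 1.
Discriminant D = b^2 - 4ac = (-0.064)^2 - 4*(1.145)*1 = 0.004096 - (4.58) = -4.575904.
D < 0, so the roots are the complex-conjugate pair z = (-b +/- i sqrt(-D)) / (2a) = 0.0279 +/- 0.9341i.
For a conjugate pair |z|^2 = z * conj(z) = (product of roots) = c/a = 1/(1.145) = 0.873362, so |z| = sqrt(0.873362) = 0.9345 for both roots.
Moduli of all roots: 0.9345, 0.9345.
All moduli strictly greater than 1? No.
Verdict: Not invertible.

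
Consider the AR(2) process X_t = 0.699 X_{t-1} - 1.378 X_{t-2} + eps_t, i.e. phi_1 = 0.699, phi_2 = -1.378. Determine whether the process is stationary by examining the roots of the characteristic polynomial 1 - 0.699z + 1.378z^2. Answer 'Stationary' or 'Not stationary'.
\text{Not stationary}

The AR(p) characteristic polynomial is P(z) = 1 - 0.699z + 1.378z^2.
Stationarity requires all roots to lie outside the unit circle, i.e. |z| > 1 for every root.
Set 1 + (-0.699) z + (1.378) z^2 = 0, i.e. a z^2 + b z + c = 0 with a = 1.378, b = -0.699, c = 1.
Discriminant D = b^2 - 4ac = (-0.699)^2 - 4*(1.378)*1 = 0.488601 - (5.512) = -5.023399.
D < 0, so the roots are the complex-conjugate pair z = (-b +/- i sqrt(-D)) / (2a) = 0.2536 +/- 0.8132i.
For a conjugate pair |z|^2 = z * conj(z) = (product of roots) = c/a = 1/(1.378) = 0.725689, so |z| = sqrt(0.725689) = 0.8519 for both roots.
Moduli of all roots: 0.8519, 0.8519.
All moduli strictly greater than 1? No.
Verdict: Not stationary.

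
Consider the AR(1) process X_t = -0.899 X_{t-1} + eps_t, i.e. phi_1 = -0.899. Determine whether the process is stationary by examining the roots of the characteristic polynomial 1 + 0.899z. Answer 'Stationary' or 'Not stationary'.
\text{Stationary}

The AR(p) characteristic polynomial is P(z) = 1 + 0.899z.
Stationarity requires all roots to lie outside the unit circle, i.e. |z| > 1 for every root.
This is linear in z: 1 + (0.899) z = 0  =>  z = -1/(0.899) = -1.112347,  |z| = 1.112347.
Moduli of all roots: 1.1123.
All moduli strictly greater than 1? Yes.
Verdict: Stationary.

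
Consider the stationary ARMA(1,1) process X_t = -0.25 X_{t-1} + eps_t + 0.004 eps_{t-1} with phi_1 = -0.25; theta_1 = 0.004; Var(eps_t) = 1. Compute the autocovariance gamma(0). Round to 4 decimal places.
\gamma(0) = 1.0646

Multiply the model equation by X_{t-k} and take expectations. With theta_0 = psi_0 = 1 and psi_j the MA(infinity) weights, this gives
  gamma(k) - sum_i phi_i gamma(k-i) = c_k,
  c_k = sigma^2 * sum_{j=k..q} theta_j psi_{j-k}   (c_k = 0 for k > q),
using gamma(-m) = gamma(m).
psi-weights needed (psi_j = theta_j + sum_i phi_i psi_{j-i}):
  psi_1 = theta_1 + phi_1 = 0.004 + (-0.25) = -0.246
Right-hand sides:
  c_0 = sigma^2 (1 + theta_1 psi_1) = 1 * (1 + (0.004)(-0.246)) = 1 * 0.999016 = 0.999016
  c_1 = sigma^2 theta_1 = 1 * (0.004) = 0.004
  c_2 = 0
Equations for k = 0 and k = 1 (AR order 1):
  gamma(0) = phi_1 gamma(1) + c_0
  gamma(1) = phi_1 gamma(0) + c_1
Substituting the second into the first: gamma(0) (1 - phi_1^2) = c_0 + phi_1 c_1, so
  gamma(0) = (c_0 + phi_1 c_1) / (1 - phi_1^2) = (0.999016 + (-0.25)(0.004)) / (1 - (-0.25)^2) = 0.998016 / 0.9375 = 1.06455.
Therefore gamma(0) = 1.0646 (to 4 decimal places).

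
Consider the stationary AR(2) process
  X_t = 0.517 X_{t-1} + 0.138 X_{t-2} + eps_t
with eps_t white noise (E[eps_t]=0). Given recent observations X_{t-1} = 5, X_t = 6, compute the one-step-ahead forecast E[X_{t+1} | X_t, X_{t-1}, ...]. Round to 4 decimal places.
E[X_{t+1} \mid \mathcal F_t] = 3.7920

For an AR(p) model X_t = c + sum_i phi_i X_{t-i} + eps_t, the
one-step-ahead conditional mean is
  E[X_{t+1} | X_t, ...] = c + sum_i phi_i X_{t+1-i}.
Substitute known values:
  E[X_{t+1} | ...] = (0.517) * (6) + (0.138) * (5)
                   = 3.7920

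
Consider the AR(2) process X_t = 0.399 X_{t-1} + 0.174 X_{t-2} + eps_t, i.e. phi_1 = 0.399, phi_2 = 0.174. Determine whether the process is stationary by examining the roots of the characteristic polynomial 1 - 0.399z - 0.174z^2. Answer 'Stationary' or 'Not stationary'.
\text{Stationary}

The AR(p) characteristic polynomial is P(z) = 1 - 0.399z - 0.174z^2.
Stationarity requires all roots to lie outside the unit circle, i.e. |z| > 1 for every root.
Set 1 + (-0.399) z + (-0.174) z^2 = 0, i.e. a z^2 + b z + c = 0 with a = -0.174, b = -0.399, c = 1.
Discriminant D = b^2 - 4ac = (-0.399)^2 - 4*(-0.174)*1 = 0.159201 - (-0.696) = 0.855201.
D >= 0, so the roots are real: z = (-b +/- sqrt(D)) / (2a) = (0.399 +/- 0.924771) / (-0.348).
  z_1 = (0.399 + 0.924771) / (-0.348) = -3.8039,   |z_1| = 3.8039.
  z_2 = (0.399 - 0.924771) / (-0.348) = 1.5108,   |z_2| = 1.5108.
Moduli of all roots: 3.8039, 1.5108.
All moduli strictly greater than 1? Yes.
Verdict: Stationary.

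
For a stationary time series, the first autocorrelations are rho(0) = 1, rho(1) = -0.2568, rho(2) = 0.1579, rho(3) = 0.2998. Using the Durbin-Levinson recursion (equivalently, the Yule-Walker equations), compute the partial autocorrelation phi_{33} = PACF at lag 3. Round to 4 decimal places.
\phi_{33} = 0.3910

The PACF at lag k is phi_{kk}, the last component of the solution
to the Yule-Walker system G_k phi = r_k where
  (G_k)_{ij} = rho(|i - j|), (r_k)_i = rho(i), i,j = 1..k.
Equivalently, Durbin-Levinson gives phi_{kk} iteratively:
  phi_{11} = rho(1)
  phi_{kk} = [rho(k) - sum_{j=1..k-1} phi_{k-1,j} rho(k-j)]
            / [1 - sum_{j=1..k-1} phi_{k-1,j} rho(j)],
  phi_{k,j} = phi_{k-1,j} - phi_{kk} phi_{k-1,k-j},  j = 1..k-1.
Step k = 1:
  phi_11 = rho(1) = -0.2568.
Step k = 2:
  phi_22 = [rho(2) - phi_11 rho(1)] / [1 - phi_11 rho(1)] = [0.1579 - (-0.2568)(-0.2568)] / [1 - (-0.2568)(-0.2568)]
         = 0.09195376 / 0.93405376 = 0.098446.
  Update: phi_21 = phi_11 - phi_22 phi_11 = -0.2568 - (0.098446)(-0.2568) = -0.231519.
Step k = 3:
  phi_33 = [rho(3) - phi_21 rho(2) - phi_22 rho(1)] / [1 - phi_21 rho(1) - phi_22 rho(2)]
    numerator   = 0.2998 - (-0.231519)(0.1579) - (0.098446)(-0.2568) = 0.36163777
    denominator = 1 - (-0.231519)(-0.2568) - (0.098446)(0.1579) = 0.92500129
  phi_33 = 0.36163777 / 0.92500129 = 0.391.
Therefore phi_{33} = 0.3910.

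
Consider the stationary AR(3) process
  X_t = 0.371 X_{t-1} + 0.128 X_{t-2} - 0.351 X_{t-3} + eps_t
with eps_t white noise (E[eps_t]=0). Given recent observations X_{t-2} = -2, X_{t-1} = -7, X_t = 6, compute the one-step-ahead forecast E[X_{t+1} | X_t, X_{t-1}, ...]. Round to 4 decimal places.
E[X_{t+1} \mid \mathcal F_t] = 2.0320

For an AR(p) model X_t = c + sum_i phi_i X_{t-i} + eps_t, the
one-step-ahead conditional mean is
  E[X_{t+1} | X_t, ...] = c + sum_i phi_i X_{t+1-i}.
Substitute known values:
  E[X_{t+1} | ...] = (0.371) * (6) + (0.128) * (-7) + (-0.351) * (-2)
                   = 2.0320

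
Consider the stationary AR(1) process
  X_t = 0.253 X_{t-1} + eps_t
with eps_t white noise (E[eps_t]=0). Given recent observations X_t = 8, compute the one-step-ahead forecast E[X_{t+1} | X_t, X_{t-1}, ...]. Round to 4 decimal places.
E[X_{t+1} \mid \mathcal F_t] = 2.0240

For an AR(p) model X_t = c + sum_i phi_i X_{t-i} + eps_t, the
one-step-ahead conditional mean is
  E[X_{t+1} | X_t, ...] = c + sum_i phi_i X_{t+1-i}.
Substitute known values:
  E[X_{t+1} | ...] = (0.253) * (8)
                   = 2.0240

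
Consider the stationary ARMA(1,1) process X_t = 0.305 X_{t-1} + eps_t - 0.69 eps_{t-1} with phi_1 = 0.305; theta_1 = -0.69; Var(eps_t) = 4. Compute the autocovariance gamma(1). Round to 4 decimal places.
\gamma(1) = -1.3406

Multiply the model equation by X_{t-k} and take expectations. With theta_0 = psi_0 = 1 and psi_j the MA(infinity) weights, this gives
  gamma(k) - sum_i phi_i gamma(k-i) = c_k,
  c_k = sigma^2 * sum_{j=k..q} theta_j psi_{j-k}   (c_k = 0 for k > q),
using gamma(-m) = gamma(m).
psi-weights needed (psi_j = theta_j + sum_i phi_i psi_{j-i}):
  psi_1 = theta_1 + phi_1 = -0.69 + (0.305) = -0.385
Right-hand sides:
  c_0 = sigma^2 (1 + theta_1 psi_1) = 4 * (1 + (-0.69)(-0.385)) = 4 * 1.26565 = 5.0626
  c_1 = sigma^2 theta_1 = 4 * (-0.69) = -2.76
  c_2 = 0
Equations for k = 0 and k = 1 (AR order 1):
  gamma(0) = phi_1 gamma(1) + c_0
  gamma(1) = phi_1 gamma(0) + c_1
Substituting the second into the first: gamma(0) (1 - phi_1^2) = c_0 + phi_1 c_1, so
  gamma(0) = (c_0 + phi_1 c_1) / (1 - phi_1^2) = (5.0626 + (0.305)(-2.76)) / (1 - (0.305)^2) = 4.2208 / 0.906975 = 4.653712.
  gamma(1) = phi_1 gamma(0) + c_1 = (0.305)(4.653712) + (-2.76) = -1.340618.
Therefore gamma(1) = -1.3406 (to 4 decimal places).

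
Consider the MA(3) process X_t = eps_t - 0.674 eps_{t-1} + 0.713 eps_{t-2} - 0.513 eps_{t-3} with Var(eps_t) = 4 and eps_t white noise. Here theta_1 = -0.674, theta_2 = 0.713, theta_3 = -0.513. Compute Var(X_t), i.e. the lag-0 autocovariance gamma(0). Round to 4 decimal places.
\gamma(0) = 8.9033

For an MA(q) process X_t = eps_t + sum_i theta_i eps_{t-i} with
Var(eps_t) = sigma^2, the variance is
  gamma(0) = sigma^2 * (1 + sum_i theta_i^2).
  sum_i theta_i^2 = (-0.674)^2 + (0.713)^2 + (-0.513)^2 = 0.454276 + 0.508369 + 0.263169 = 1.225814.
  gamma(0) = 4 * (1 + 1.225814) = 4 * 2.225814 = 8.903256, which rounds to 8.9033.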